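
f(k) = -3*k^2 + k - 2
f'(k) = 1 - 6*k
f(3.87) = -43.06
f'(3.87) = -22.22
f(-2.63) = -25.38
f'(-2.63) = 16.78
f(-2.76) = -27.61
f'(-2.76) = 17.56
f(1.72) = -9.16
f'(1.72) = -9.32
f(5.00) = -72.00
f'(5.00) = -29.00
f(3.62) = -37.69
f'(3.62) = -20.72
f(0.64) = -2.59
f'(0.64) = -2.84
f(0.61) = -2.51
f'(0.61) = -2.66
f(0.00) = -2.00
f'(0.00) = 1.00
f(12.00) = -422.00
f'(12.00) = -71.00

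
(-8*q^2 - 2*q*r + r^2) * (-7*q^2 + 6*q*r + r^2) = 56*q^4 - 34*q^3*r - 27*q^2*r^2 + 4*q*r^3 + r^4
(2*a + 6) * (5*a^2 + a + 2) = 10*a^3 + 32*a^2 + 10*a + 12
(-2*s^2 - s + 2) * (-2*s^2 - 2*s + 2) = 4*s^4 + 6*s^3 - 6*s^2 - 6*s + 4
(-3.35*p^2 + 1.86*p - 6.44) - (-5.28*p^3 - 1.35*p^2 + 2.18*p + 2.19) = 5.28*p^3 - 2.0*p^2 - 0.32*p - 8.63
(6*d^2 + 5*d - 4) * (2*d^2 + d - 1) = 12*d^4 + 16*d^3 - 9*d^2 - 9*d + 4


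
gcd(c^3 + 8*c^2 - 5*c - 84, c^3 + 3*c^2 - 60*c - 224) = c^2 + 11*c + 28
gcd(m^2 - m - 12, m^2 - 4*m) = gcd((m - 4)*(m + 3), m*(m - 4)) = m - 4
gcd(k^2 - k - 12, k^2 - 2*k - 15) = k + 3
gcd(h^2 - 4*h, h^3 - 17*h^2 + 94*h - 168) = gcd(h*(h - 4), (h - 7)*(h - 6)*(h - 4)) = h - 4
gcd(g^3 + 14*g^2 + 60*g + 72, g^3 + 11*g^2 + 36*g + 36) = g^2 + 8*g + 12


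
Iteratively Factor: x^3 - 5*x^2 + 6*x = (x - 2)*(x^2 - 3*x) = (x - 3)*(x - 2)*(x)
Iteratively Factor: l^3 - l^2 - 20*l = (l)*(l^2 - l - 20) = l*(l + 4)*(l - 5)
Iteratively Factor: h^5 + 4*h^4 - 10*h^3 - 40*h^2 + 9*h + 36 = (h + 4)*(h^4 - 10*h^2 + 9) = (h + 3)*(h + 4)*(h^3 - 3*h^2 - h + 3) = (h - 1)*(h + 3)*(h + 4)*(h^2 - 2*h - 3) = (h - 3)*(h - 1)*(h + 3)*(h + 4)*(h + 1)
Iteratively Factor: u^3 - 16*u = (u + 4)*(u^2 - 4*u) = (u - 4)*(u + 4)*(u)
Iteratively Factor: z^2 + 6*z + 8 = (z + 2)*(z + 4)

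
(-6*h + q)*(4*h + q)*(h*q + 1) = -24*h^3*q - 2*h^2*q^2 - 24*h^2 + h*q^3 - 2*h*q + q^2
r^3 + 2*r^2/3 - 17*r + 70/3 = (r - 7/3)*(r - 2)*(r + 5)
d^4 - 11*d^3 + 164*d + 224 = (d - 8)*(d - 7)*(d + 2)^2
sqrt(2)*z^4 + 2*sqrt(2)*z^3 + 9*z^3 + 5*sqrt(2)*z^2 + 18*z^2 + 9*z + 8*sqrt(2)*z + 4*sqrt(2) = (z + 1)^2*(z + 4*sqrt(2))*(sqrt(2)*z + 1)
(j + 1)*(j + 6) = j^2 + 7*j + 6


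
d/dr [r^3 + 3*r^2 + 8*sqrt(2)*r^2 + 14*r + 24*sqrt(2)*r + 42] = 3*r^2 + 6*r + 16*sqrt(2)*r + 14 + 24*sqrt(2)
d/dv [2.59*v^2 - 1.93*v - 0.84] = 5.18*v - 1.93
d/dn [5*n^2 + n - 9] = 10*n + 1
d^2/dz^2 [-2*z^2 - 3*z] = -4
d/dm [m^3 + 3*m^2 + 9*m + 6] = 3*m^2 + 6*m + 9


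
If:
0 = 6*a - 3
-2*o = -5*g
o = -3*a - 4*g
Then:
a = 1/2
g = -3/13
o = -15/26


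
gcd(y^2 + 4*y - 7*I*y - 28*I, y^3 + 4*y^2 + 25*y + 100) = y + 4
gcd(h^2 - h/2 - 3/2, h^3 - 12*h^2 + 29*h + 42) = h + 1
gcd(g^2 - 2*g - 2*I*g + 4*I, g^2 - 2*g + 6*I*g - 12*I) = g - 2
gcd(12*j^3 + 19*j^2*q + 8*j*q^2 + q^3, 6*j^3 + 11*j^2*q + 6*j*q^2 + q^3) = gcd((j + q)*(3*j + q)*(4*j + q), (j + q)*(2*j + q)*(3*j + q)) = 3*j^2 + 4*j*q + q^2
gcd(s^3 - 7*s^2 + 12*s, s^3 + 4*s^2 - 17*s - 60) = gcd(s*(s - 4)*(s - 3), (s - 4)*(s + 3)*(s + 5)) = s - 4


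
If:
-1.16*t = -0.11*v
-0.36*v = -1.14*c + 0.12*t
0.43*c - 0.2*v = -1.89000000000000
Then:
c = 10.28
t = 2.99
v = 31.54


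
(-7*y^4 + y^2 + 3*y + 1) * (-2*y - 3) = 14*y^5 + 21*y^4 - 2*y^3 - 9*y^2 - 11*y - 3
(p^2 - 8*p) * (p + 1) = p^3 - 7*p^2 - 8*p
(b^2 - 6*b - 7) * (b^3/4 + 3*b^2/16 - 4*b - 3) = b^5/4 - 21*b^4/16 - 55*b^3/8 + 315*b^2/16 + 46*b + 21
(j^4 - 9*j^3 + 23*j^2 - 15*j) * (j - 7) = j^5 - 16*j^4 + 86*j^3 - 176*j^2 + 105*j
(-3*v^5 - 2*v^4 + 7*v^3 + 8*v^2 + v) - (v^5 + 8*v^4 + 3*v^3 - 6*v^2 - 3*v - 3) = -4*v^5 - 10*v^4 + 4*v^3 + 14*v^2 + 4*v + 3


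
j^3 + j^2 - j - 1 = (j - 1)*(j + 1)^2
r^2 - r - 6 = (r - 3)*(r + 2)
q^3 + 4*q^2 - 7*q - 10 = (q - 2)*(q + 1)*(q + 5)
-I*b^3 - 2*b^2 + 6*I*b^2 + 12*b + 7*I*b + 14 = (b - 7)*(b - 2*I)*(-I*b - I)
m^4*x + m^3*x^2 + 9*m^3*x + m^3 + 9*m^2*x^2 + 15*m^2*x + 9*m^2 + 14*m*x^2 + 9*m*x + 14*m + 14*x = (m + 2)*(m + 7)*(m + x)*(m*x + 1)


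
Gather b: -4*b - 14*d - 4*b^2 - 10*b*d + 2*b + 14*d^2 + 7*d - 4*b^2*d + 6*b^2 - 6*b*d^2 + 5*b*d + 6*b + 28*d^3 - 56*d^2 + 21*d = b^2*(2 - 4*d) + b*(-6*d^2 - 5*d + 4) + 28*d^3 - 42*d^2 + 14*d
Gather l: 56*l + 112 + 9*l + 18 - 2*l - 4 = 63*l + 126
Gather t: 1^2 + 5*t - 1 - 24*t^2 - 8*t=-24*t^2 - 3*t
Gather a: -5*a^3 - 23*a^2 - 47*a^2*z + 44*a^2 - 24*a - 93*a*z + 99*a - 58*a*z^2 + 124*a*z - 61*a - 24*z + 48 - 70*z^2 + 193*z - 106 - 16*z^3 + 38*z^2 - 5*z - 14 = -5*a^3 + a^2*(21 - 47*z) + a*(-58*z^2 + 31*z + 14) - 16*z^3 - 32*z^2 + 164*z - 72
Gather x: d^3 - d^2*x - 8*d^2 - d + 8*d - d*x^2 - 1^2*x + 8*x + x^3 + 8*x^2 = d^3 - 8*d^2 + 7*d + x^3 + x^2*(8 - d) + x*(7 - d^2)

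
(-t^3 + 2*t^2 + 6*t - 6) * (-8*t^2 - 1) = 8*t^5 - 16*t^4 - 47*t^3 + 46*t^2 - 6*t + 6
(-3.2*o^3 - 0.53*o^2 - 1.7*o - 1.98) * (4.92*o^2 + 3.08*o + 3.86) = -15.744*o^5 - 12.4636*o^4 - 22.3484*o^3 - 17.0234*o^2 - 12.6604*o - 7.6428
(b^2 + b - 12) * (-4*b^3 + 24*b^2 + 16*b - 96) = -4*b^5 + 20*b^4 + 88*b^3 - 368*b^2 - 288*b + 1152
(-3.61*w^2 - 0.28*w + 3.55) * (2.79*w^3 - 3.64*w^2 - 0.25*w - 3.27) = -10.0719*w^5 + 12.3592*w^4 + 11.8262*w^3 - 1.0473*w^2 + 0.0281000000000001*w - 11.6085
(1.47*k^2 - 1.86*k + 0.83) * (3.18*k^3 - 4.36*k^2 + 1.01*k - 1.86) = 4.6746*k^5 - 12.324*k^4 + 12.2337*k^3 - 8.2316*k^2 + 4.2979*k - 1.5438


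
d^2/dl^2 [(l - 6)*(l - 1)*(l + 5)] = 6*l - 4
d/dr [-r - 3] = -1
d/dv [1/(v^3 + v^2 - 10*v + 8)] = (-3*v^2 - 2*v + 10)/(v^3 + v^2 - 10*v + 8)^2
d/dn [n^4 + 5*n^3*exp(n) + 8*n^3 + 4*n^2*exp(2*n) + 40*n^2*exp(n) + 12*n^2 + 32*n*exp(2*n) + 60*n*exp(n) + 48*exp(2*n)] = 5*n^3*exp(n) + 4*n^3 + 8*n^2*exp(2*n) + 55*n^2*exp(n) + 24*n^2 + 72*n*exp(2*n) + 140*n*exp(n) + 24*n + 128*exp(2*n) + 60*exp(n)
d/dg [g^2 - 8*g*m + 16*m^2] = 2*g - 8*m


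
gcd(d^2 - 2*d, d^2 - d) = d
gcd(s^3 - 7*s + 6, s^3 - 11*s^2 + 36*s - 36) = s - 2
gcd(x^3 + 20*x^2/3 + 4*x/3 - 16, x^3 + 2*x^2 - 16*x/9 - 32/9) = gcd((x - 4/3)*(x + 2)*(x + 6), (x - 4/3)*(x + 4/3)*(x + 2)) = x^2 + 2*x/3 - 8/3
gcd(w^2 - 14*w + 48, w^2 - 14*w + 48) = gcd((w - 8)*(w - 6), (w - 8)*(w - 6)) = w^2 - 14*w + 48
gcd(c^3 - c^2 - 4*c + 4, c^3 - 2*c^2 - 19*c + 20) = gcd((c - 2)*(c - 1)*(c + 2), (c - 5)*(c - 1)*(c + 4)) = c - 1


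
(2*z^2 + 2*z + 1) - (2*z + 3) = 2*z^2 - 2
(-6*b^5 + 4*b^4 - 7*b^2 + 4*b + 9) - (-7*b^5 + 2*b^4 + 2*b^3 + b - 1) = b^5 + 2*b^4 - 2*b^3 - 7*b^2 + 3*b + 10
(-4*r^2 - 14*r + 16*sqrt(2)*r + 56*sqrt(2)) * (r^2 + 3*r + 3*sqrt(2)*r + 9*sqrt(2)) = -4*r^4 - 26*r^3 + 4*sqrt(2)*r^3 + 26*sqrt(2)*r^2 + 54*r^2 + 42*sqrt(2)*r + 624*r + 1008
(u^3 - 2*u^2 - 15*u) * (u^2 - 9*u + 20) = u^5 - 11*u^4 + 23*u^3 + 95*u^2 - 300*u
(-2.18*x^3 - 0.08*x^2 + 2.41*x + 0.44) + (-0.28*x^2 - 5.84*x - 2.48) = -2.18*x^3 - 0.36*x^2 - 3.43*x - 2.04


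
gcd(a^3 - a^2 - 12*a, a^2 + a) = a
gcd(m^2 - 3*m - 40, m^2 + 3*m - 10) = m + 5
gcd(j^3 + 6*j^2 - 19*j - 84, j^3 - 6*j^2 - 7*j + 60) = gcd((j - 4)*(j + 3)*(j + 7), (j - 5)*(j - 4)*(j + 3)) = j^2 - j - 12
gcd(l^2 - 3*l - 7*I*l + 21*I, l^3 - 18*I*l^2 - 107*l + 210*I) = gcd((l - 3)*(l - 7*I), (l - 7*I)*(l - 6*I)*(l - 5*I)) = l - 7*I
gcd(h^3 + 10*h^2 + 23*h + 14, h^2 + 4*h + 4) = h + 2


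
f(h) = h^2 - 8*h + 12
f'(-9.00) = -26.00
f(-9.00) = 165.00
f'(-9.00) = -26.00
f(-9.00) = 165.00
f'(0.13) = -7.74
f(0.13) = 10.98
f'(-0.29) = -8.58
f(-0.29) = 14.40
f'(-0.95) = -9.90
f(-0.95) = 20.50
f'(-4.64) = -17.28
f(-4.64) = 70.65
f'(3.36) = -1.28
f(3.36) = -3.59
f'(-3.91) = -15.82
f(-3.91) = 58.57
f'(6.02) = 4.04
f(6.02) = 0.08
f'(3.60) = -0.80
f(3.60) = -3.84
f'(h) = 2*h - 8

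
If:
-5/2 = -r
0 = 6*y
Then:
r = 5/2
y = 0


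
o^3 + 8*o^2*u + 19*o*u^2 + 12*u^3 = (o + u)*(o + 3*u)*(o + 4*u)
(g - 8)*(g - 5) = g^2 - 13*g + 40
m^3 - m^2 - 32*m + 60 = (m - 5)*(m - 2)*(m + 6)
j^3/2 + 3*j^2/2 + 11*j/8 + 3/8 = (j/2 + 1/2)*(j + 1/2)*(j + 3/2)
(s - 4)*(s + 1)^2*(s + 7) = s^4 + 5*s^3 - 21*s^2 - 53*s - 28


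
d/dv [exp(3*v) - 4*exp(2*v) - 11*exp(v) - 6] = (3*exp(2*v) - 8*exp(v) - 11)*exp(v)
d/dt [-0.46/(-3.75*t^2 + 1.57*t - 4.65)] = (0.7222 - 3.45*t)/(3.75*t^2 - 1.57*t + 4.65)^2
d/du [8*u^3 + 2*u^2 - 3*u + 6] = 24*u^2 + 4*u - 3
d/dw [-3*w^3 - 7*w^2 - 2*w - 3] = -9*w^2 - 14*w - 2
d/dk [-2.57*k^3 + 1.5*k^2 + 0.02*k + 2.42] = -7.71*k^2 + 3.0*k + 0.02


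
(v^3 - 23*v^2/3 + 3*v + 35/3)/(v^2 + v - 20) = (v^3 - 23*v^2/3 + 3*v + 35/3)/(v^2 + v - 20)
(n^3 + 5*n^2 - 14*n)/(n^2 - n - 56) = n*(n - 2)/(n - 8)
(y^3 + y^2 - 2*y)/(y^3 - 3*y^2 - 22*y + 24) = y*(y + 2)/(y^2 - 2*y - 24)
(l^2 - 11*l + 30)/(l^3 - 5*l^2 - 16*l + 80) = (l - 6)/(l^2 - 16)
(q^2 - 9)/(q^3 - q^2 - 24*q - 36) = (q - 3)/(q^2 - 4*q - 12)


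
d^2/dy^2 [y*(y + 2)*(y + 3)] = 6*y + 10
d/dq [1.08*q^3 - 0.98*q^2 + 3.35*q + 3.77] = 3.24*q^2 - 1.96*q + 3.35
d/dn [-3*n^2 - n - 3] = -6*n - 1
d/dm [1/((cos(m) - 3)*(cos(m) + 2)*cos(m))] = (3*sin(m) - 6*sin(m)/cos(m)^2 - 2*tan(m))/((cos(m) - 3)^2*(cos(m) + 2)^2)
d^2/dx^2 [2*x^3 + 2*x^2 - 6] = 12*x + 4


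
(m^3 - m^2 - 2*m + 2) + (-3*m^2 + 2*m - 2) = m^3 - 4*m^2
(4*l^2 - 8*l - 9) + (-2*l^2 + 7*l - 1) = 2*l^2 - l - 10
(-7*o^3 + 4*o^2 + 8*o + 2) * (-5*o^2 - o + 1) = 35*o^5 - 13*o^4 - 51*o^3 - 14*o^2 + 6*o + 2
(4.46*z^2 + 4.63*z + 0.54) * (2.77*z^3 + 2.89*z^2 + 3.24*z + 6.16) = 12.3542*z^5 + 25.7145*z^4 + 29.3269*z^3 + 44.0354*z^2 + 30.2704*z + 3.3264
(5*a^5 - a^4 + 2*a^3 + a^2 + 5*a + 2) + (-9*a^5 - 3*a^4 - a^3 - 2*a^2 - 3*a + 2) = -4*a^5 - 4*a^4 + a^3 - a^2 + 2*a + 4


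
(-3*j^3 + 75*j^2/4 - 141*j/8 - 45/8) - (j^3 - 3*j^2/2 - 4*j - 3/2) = -4*j^3 + 81*j^2/4 - 109*j/8 - 33/8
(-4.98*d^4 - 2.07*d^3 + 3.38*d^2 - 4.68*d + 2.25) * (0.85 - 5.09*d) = 25.3482*d^5 + 6.3033*d^4 - 18.9637*d^3 + 26.6942*d^2 - 15.4305*d + 1.9125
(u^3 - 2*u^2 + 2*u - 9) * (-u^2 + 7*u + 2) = -u^5 + 9*u^4 - 14*u^3 + 19*u^2 - 59*u - 18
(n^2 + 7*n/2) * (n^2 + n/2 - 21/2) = n^4 + 4*n^3 - 35*n^2/4 - 147*n/4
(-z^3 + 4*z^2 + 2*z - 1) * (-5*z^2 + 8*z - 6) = 5*z^5 - 28*z^4 + 28*z^3 - 3*z^2 - 20*z + 6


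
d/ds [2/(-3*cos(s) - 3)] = -2*sin(s)/(3*(cos(s) + 1)^2)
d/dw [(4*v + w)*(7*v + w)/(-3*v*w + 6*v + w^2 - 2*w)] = ((4*v + w)*(7*v + w)*(3*v - 2*w + 2) - (11*v + 2*w)*(3*v*w - 6*v - w^2 + 2*w))/(3*v*w - 6*v - w^2 + 2*w)^2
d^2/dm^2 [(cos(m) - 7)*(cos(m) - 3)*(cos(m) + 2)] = -7*cos(m)/4 + 16*cos(2*m) - 9*cos(3*m)/4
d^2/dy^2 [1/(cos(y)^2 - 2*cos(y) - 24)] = (8*sin(y)^4 - 204*sin(y)^2 - 81*cos(y) - 3*cos(3*y) + 84)/(2*(sin(y)^2 + 2*cos(y) + 23)^3)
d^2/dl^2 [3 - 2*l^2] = -4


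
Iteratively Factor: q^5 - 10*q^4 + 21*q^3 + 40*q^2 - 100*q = (q - 2)*(q^4 - 8*q^3 + 5*q^2 + 50*q) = (q - 2)*(q + 2)*(q^3 - 10*q^2 + 25*q) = (q - 5)*(q - 2)*(q + 2)*(q^2 - 5*q) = (q - 5)^2*(q - 2)*(q + 2)*(q)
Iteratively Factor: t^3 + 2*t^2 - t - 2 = (t + 2)*(t^2 - 1) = (t + 1)*(t + 2)*(t - 1)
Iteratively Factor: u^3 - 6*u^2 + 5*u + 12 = (u - 3)*(u^2 - 3*u - 4) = (u - 4)*(u - 3)*(u + 1)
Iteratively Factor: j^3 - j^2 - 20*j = (j - 5)*(j^2 + 4*j) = (j - 5)*(j + 4)*(j)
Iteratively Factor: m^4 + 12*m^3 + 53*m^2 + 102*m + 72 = (m + 2)*(m^3 + 10*m^2 + 33*m + 36) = (m + 2)*(m + 4)*(m^2 + 6*m + 9) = (m + 2)*(m + 3)*(m + 4)*(m + 3)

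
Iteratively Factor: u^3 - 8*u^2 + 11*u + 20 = (u - 4)*(u^2 - 4*u - 5) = (u - 4)*(u + 1)*(u - 5)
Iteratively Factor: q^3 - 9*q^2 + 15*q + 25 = (q + 1)*(q^2 - 10*q + 25) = (q - 5)*(q + 1)*(q - 5)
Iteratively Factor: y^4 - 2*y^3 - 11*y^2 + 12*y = (y - 4)*(y^3 + 2*y^2 - 3*y) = y*(y - 4)*(y^2 + 2*y - 3) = y*(y - 4)*(y + 3)*(y - 1)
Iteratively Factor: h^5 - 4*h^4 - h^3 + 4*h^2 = (h)*(h^4 - 4*h^3 - h^2 + 4*h) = h*(h - 1)*(h^3 - 3*h^2 - 4*h) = h*(h - 1)*(h + 1)*(h^2 - 4*h) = h*(h - 4)*(h - 1)*(h + 1)*(h)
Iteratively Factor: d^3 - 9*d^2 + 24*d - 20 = (d - 2)*(d^2 - 7*d + 10) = (d - 5)*(d - 2)*(d - 2)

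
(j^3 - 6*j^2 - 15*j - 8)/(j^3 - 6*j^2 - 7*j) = (j^2 - 7*j - 8)/(j*(j - 7))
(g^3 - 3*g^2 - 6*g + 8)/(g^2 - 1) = (g^2 - 2*g - 8)/(g + 1)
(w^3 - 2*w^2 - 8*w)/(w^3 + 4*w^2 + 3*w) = (w^2 - 2*w - 8)/(w^2 + 4*w + 3)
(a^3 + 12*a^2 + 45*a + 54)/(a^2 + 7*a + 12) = (a^2 + 9*a + 18)/(a + 4)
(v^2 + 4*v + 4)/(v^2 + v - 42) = (v^2 + 4*v + 4)/(v^2 + v - 42)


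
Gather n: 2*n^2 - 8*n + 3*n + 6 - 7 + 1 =2*n^2 - 5*n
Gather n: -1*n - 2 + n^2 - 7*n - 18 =n^2 - 8*n - 20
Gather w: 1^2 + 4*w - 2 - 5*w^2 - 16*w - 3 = -5*w^2 - 12*w - 4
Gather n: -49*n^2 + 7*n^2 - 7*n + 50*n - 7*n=-42*n^2 + 36*n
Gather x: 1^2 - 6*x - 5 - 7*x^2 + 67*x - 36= -7*x^2 + 61*x - 40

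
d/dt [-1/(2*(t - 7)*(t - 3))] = (t - 5)/((t - 7)^2*(t - 3)^2)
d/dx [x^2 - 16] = 2*x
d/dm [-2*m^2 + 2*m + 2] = 2 - 4*m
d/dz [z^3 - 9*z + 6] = 3*z^2 - 9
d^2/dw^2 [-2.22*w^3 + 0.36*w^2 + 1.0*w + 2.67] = 0.72 - 13.32*w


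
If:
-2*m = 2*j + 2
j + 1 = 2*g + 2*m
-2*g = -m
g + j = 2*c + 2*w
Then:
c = -w - 1/2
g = 0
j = -1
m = 0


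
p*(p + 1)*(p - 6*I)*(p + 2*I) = p^4 + p^3 - 4*I*p^3 + 12*p^2 - 4*I*p^2 + 12*p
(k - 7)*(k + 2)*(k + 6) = k^3 + k^2 - 44*k - 84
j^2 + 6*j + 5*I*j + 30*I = (j + 6)*(j + 5*I)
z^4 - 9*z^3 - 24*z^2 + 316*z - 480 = (z - 8)*(z - 5)*(z - 2)*(z + 6)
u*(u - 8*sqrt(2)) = u^2 - 8*sqrt(2)*u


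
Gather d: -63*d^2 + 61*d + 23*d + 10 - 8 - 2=-63*d^2 + 84*d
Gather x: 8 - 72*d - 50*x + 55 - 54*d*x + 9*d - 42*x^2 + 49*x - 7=-63*d - 42*x^2 + x*(-54*d - 1) + 56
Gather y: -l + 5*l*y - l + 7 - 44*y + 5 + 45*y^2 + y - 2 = -2*l + 45*y^2 + y*(5*l - 43) + 10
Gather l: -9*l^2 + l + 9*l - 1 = -9*l^2 + 10*l - 1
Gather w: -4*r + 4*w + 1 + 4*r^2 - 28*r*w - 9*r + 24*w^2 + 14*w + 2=4*r^2 - 13*r + 24*w^2 + w*(18 - 28*r) + 3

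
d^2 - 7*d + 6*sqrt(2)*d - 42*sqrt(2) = (d - 7)*(d + 6*sqrt(2))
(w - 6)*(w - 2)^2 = w^3 - 10*w^2 + 28*w - 24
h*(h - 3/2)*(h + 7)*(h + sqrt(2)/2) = h^4 + sqrt(2)*h^3/2 + 11*h^3/2 - 21*h^2/2 + 11*sqrt(2)*h^2/4 - 21*sqrt(2)*h/4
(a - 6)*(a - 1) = a^2 - 7*a + 6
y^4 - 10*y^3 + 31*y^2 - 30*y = y*(y - 5)*(y - 3)*(y - 2)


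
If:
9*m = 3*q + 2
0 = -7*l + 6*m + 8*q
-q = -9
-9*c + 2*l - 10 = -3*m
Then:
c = 541/189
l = 274/21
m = 29/9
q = 9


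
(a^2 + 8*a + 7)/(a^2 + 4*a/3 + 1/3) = 3*(a + 7)/(3*a + 1)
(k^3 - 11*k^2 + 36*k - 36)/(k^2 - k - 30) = (k^2 - 5*k + 6)/(k + 5)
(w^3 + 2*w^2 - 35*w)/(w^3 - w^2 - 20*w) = (w + 7)/(w + 4)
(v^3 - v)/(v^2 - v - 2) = v*(v - 1)/(v - 2)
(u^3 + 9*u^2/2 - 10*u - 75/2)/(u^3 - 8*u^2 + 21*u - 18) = (2*u^2 + 15*u + 25)/(2*(u^2 - 5*u + 6))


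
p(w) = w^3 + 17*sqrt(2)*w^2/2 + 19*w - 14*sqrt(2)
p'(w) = 3*w^2 + 17*sqrt(2)*w + 19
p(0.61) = -3.51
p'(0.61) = 34.78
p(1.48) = 37.89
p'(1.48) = 61.15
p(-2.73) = -2.43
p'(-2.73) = -24.27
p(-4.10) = 35.45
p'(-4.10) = -29.14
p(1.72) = 53.53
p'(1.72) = 69.23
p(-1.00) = -27.78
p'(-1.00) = -2.04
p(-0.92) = -27.88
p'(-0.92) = -0.58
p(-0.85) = -27.88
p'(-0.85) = 0.73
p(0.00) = -19.80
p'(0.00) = 19.00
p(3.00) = 172.39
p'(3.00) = 118.12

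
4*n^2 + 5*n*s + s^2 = (n + s)*(4*n + s)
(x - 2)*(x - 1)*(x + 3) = x^3 - 7*x + 6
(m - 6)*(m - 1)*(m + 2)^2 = m^4 - 3*m^3 - 18*m^2 - 4*m + 24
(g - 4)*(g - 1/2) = g^2 - 9*g/2 + 2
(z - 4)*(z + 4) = z^2 - 16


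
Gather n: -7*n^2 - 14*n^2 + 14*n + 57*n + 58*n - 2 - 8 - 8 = -21*n^2 + 129*n - 18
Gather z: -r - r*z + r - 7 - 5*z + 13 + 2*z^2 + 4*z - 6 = 2*z^2 + z*(-r - 1)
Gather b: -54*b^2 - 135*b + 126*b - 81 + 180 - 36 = -54*b^2 - 9*b + 63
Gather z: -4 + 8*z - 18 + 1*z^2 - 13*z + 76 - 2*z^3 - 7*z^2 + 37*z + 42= -2*z^3 - 6*z^2 + 32*z + 96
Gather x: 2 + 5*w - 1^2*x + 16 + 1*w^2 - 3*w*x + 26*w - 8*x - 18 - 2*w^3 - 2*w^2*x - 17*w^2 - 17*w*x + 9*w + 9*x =-2*w^3 - 16*w^2 + 40*w + x*(-2*w^2 - 20*w)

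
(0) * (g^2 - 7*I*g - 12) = 0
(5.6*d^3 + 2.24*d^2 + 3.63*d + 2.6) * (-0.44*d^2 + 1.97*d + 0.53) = -2.464*d^5 + 10.0464*d^4 + 5.7836*d^3 + 7.1943*d^2 + 7.0459*d + 1.378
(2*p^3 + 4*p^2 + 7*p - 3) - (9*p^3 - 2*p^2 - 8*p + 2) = -7*p^3 + 6*p^2 + 15*p - 5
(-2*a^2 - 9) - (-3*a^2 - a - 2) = a^2 + a - 7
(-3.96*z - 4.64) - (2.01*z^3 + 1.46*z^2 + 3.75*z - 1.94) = -2.01*z^3 - 1.46*z^2 - 7.71*z - 2.7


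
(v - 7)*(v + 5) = v^2 - 2*v - 35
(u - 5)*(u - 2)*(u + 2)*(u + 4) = u^4 - u^3 - 24*u^2 + 4*u + 80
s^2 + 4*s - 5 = (s - 1)*(s + 5)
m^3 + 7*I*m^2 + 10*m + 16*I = (m - 2*I)*(m + I)*(m + 8*I)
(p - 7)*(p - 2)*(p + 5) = p^3 - 4*p^2 - 31*p + 70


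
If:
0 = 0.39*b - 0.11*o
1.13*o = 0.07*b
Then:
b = 0.00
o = 0.00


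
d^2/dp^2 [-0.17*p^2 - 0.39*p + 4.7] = -0.340000000000000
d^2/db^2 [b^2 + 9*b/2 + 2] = 2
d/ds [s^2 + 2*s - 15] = 2*s + 2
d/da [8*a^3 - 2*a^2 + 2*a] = 24*a^2 - 4*a + 2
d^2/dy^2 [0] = 0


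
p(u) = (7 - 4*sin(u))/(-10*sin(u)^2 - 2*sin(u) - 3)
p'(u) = (7 - 4*sin(u))*(20*sin(u)*cos(u) + 2*cos(u))/(-10*sin(u)^2 - 2*sin(u) - 3)^2 - 4*cos(u)/(-10*sin(u)^2 - 2*sin(u) - 3) = 2*(-20*sin(u)^2 + 70*sin(u) + 13)*cos(u)/(10*sin(u)^2 + 2*sin(u) + 3)^2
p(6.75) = -0.88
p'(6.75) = 2.06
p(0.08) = -2.07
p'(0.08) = 3.54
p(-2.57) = -1.89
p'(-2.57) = 2.20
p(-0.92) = -1.32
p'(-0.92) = -1.12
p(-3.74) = -0.65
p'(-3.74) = -1.43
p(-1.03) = -1.21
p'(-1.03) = -0.85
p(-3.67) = -0.76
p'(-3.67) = -1.74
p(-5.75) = -0.75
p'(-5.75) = 1.72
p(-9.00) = -2.23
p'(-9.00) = 2.34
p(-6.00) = -1.36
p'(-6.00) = 3.16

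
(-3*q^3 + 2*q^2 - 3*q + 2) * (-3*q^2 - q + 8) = 9*q^5 - 3*q^4 - 17*q^3 + 13*q^2 - 26*q + 16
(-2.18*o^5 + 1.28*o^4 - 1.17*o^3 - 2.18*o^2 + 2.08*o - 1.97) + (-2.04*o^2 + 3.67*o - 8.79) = -2.18*o^5 + 1.28*o^4 - 1.17*o^3 - 4.22*o^2 + 5.75*o - 10.76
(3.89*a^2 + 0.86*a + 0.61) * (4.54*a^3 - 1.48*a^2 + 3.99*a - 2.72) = 17.6606*a^5 - 1.8528*a^4 + 17.0177*a^3 - 8.0522*a^2 + 0.0947*a - 1.6592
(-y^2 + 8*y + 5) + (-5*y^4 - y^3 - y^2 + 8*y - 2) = -5*y^4 - y^3 - 2*y^2 + 16*y + 3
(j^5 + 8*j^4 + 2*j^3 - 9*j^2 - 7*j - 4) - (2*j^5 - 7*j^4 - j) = -j^5 + 15*j^4 + 2*j^3 - 9*j^2 - 6*j - 4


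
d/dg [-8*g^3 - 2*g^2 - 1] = 4*g*(-6*g - 1)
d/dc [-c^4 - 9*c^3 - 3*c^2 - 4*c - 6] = -4*c^3 - 27*c^2 - 6*c - 4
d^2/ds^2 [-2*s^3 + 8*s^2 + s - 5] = 16 - 12*s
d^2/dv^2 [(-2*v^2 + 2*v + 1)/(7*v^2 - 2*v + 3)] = 2*(70*v^3 + 273*v^2 - 168*v - 23)/(343*v^6 - 294*v^5 + 525*v^4 - 260*v^3 + 225*v^2 - 54*v + 27)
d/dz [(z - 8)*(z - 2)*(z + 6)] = 3*z^2 - 8*z - 44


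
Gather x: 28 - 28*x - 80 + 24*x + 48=-4*x - 4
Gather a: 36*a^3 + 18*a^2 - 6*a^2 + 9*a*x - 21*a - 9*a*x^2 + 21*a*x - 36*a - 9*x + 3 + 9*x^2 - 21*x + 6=36*a^3 + 12*a^2 + a*(-9*x^2 + 30*x - 57) + 9*x^2 - 30*x + 9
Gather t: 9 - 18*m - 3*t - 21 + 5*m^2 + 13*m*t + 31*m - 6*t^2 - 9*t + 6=5*m^2 + 13*m - 6*t^2 + t*(13*m - 12) - 6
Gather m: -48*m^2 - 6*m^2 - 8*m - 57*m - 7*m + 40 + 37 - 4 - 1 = -54*m^2 - 72*m + 72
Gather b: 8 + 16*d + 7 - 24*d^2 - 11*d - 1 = -24*d^2 + 5*d + 14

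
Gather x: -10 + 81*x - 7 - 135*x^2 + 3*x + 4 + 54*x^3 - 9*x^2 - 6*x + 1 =54*x^3 - 144*x^2 + 78*x - 12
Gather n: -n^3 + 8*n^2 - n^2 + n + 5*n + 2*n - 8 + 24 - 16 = -n^3 + 7*n^2 + 8*n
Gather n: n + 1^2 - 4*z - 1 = n - 4*z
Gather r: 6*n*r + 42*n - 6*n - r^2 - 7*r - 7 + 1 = 36*n - r^2 + r*(6*n - 7) - 6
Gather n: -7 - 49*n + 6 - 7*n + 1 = -56*n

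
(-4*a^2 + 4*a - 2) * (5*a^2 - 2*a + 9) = -20*a^4 + 28*a^3 - 54*a^2 + 40*a - 18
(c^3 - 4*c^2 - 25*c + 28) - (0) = c^3 - 4*c^2 - 25*c + 28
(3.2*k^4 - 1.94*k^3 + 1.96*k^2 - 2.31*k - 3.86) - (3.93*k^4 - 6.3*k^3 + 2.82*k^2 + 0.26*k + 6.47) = -0.73*k^4 + 4.36*k^3 - 0.86*k^2 - 2.57*k - 10.33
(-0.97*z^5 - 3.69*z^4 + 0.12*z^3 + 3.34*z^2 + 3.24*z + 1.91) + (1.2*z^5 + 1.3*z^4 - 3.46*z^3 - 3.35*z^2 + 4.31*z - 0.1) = 0.23*z^5 - 2.39*z^4 - 3.34*z^3 - 0.0100000000000002*z^2 + 7.55*z + 1.81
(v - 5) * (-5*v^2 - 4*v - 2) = -5*v^3 + 21*v^2 + 18*v + 10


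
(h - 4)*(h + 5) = h^2 + h - 20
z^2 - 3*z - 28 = (z - 7)*(z + 4)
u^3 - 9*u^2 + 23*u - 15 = (u - 5)*(u - 3)*(u - 1)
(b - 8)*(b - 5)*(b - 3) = b^3 - 16*b^2 + 79*b - 120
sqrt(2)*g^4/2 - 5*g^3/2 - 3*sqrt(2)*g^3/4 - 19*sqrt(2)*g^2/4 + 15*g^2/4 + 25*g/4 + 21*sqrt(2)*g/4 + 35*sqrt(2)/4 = (g - 5/2)*(g + 1)*(g - 7*sqrt(2)/2)*(sqrt(2)*g/2 + 1)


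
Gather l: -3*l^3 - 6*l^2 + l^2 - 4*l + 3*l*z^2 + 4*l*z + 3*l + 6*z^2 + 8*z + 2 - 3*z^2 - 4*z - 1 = -3*l^3 - 5*l^2 + l*(3*z^2 + 4*z - 1) + 3*z^2 + 4*z + 1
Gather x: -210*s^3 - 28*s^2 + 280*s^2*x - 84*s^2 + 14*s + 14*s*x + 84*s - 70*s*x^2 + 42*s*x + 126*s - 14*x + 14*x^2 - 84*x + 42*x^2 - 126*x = -210*s^3 - 112*s^2 + 224*s + x^2*(56 - 70*s) + x*(280*s^2 + 56*s - 224)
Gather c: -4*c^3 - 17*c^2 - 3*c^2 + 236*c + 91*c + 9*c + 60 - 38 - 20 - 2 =-4*c^3 - 20*c^2 + 336*c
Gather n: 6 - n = 6 - n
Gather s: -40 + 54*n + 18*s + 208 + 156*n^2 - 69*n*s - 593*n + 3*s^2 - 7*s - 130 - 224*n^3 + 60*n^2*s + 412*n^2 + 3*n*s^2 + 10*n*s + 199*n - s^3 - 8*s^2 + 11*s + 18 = -224*n^3 + 568*n^2 - 340*n - s^3 + s^2*(3*n - 5) + s*(60*n^2 - 59*n + 22) + 56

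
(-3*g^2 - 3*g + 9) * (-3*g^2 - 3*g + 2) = 9*g^4 + 18*g^3 - 24*g^2 - 33*g + 18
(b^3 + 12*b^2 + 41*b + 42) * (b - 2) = b^4 + 10*b^3 + 17*b^2 - 40*b - 84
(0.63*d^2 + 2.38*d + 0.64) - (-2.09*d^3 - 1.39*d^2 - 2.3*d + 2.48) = 2.09*d^3 + 2.02*d^2 + 4.68*d - 1.84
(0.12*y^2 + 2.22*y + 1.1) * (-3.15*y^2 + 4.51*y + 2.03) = -0.378*y^4 - 6.4518*y^3 + 6.7908*y^2 + 9.4676*y + 2.233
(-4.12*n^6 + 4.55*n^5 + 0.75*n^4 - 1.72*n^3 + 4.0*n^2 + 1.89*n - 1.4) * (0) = 0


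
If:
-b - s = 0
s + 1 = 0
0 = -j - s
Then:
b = 1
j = 1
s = -1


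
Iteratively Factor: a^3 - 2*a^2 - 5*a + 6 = (a - 3)*(a^2 + a - 2) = (a - 3)*(a - 1)*(a + 2)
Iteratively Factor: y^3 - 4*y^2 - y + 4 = (y + 1)*(y^2 - 5*y + 4) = (y - 1)*(y + 1)*(y - 4)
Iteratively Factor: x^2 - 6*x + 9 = (x - 3)*(x - 3)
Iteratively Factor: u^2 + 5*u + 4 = (u + 4)*(u + 1)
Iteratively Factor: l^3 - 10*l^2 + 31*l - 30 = (l - 3)*(l^2 - 7*l + 10) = (l - 5)*(l - 3)*(l - 2)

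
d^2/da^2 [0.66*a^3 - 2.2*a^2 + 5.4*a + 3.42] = 3.96*a - 4.4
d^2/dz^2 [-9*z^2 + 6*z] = -18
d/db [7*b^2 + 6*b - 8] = 14*b + 6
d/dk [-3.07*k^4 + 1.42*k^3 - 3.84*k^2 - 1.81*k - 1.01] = -12.28*k^3 + 4.26*k^2 - 7.68*k - 1.81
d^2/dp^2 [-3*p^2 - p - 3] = -6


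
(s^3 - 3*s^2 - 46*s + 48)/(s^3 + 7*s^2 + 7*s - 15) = (s^2 - 2*s - 48)/(s^2 + 8*s + 15)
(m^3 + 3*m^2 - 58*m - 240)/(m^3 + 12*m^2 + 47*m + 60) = (m^2 - 2*m - 48)/(m^2 + 7*m + 12)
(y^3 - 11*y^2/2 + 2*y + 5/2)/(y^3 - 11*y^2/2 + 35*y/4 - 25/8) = 4*(2*y^3 - 11*y^2 + 4*y + 5)/(8*y^3 - 44*y^2 + 70*y - 25)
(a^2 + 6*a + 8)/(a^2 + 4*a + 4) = (a + 4)/(a + 2)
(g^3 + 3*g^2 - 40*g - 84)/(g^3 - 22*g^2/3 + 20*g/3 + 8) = 3*(g^2 + 9*g + 14)/(3*g^2 - 4*g - 4)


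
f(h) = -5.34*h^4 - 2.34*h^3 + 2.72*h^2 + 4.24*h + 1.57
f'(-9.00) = 14958.10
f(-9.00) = -33146.15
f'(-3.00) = 501.46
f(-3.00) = -356.03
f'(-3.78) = 1037.03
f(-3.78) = -939.41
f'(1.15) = -31.27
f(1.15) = -2.86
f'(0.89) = -11.54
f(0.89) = 2.50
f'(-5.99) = 4310.51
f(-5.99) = -6297.93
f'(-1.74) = 86.05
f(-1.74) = -34.19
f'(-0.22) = 2.93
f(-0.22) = 0.78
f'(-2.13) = 167.22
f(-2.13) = -82.42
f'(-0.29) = 2.59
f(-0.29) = 0.59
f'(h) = -21.36*h^3 - 7.02*h^2 + 5.44*h + 4.24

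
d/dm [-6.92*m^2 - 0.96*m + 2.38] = -13.84*m - 0.96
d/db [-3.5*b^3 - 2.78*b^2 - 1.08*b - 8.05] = -10.5*b^2 - 5.56*b - 1.08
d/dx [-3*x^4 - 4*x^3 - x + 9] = -12*x^3 - 12*x^2 - 1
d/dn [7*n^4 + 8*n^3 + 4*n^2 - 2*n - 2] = 28*n^3 + 24*n^2 + 8*n - 2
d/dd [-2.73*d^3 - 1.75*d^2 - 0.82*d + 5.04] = -8.19*d^2 - 3.5*d - 0.82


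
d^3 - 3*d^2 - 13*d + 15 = (d - 5)*(d - 1)*(d + 3)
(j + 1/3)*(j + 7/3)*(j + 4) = j^3 + 20*j^2/3 + 103*j/9 + 28/9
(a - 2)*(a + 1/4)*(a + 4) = a^3 + 9*a^2/4 - 15*a/2 - 2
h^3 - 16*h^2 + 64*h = h*(h - 8)^2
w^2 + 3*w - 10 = (w - 2)*(w + 5)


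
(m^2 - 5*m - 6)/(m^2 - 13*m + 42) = (m + 1)/(m - 7)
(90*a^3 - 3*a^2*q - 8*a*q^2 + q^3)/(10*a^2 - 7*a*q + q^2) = (-18*a^2 - 3*a*q + q^2)/(-2*a + q)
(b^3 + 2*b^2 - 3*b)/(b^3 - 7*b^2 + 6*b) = (b + 3)/(b - 6)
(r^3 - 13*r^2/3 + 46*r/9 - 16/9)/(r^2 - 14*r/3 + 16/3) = (3*r^2 - 5*r + 2)/(3*(r - 2))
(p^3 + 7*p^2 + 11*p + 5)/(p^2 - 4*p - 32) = (p^3 + 7*p^2 + 11*p + 5)/(p^2 - 4*p - 32)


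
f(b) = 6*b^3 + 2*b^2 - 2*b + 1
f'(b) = 18*b^2 + 4*b - 2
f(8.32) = 3578.39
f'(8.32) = 1277.28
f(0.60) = 1.82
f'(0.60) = 6.88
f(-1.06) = -1.78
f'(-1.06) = 13.98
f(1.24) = 13.03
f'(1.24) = 30.64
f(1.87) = 43.49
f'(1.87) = 68.42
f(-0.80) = 0.81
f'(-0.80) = 6.32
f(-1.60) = -15.26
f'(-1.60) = 37.68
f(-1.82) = -24.91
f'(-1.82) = 50.34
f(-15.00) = -19769.00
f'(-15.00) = 3988.00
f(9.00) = 4519.00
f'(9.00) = 1492.00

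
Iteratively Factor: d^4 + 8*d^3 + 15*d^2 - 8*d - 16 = (d + 1)*(d^3 + 7*d^2 + 8*d - 16) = (d + 1)*(d + 4)*(d^2 + 3*d - 4) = (d + 1)*(d + 4)^2*(d - 1)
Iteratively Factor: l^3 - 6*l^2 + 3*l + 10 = (l + 1)*(l^2 - 7*l + 10) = (l - 2)*(l + 1)*(l - 5)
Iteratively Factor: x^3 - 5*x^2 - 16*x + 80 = (x - 5)*(x^2 - 16) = (x - 5)*(x + 4)*(x - 4)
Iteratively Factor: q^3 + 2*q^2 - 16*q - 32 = (q - 4)*(q^2 + 6*q + 8) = (q - 4)*(q + 2)*(q + 4)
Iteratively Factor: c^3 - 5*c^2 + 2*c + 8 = (c - 4)*(c^2 - c - 2) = (c - 4)*(c + 1)*(c - 2)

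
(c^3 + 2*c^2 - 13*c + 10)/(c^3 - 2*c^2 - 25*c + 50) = (c - 1)/(c - 5)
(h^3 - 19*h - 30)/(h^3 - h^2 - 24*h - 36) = (h - 5)/(h - 6)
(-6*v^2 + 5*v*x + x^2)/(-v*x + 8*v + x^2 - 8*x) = (6*v + x)/(x - 8)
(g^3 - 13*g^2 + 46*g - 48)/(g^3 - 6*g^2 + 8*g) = (g^2 - 11*g + 24)/(g*(g - 4))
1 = 1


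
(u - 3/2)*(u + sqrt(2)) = u^2 - 3*u/2 + sqrt(2)*u - 3*sqrt(2)/2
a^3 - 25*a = a*(a - 5)*(a + 5)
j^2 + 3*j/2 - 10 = (j - 5/2)*(j + 4)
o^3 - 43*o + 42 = (o - 6)*(o - 1)*(o + 7)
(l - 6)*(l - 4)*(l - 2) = l^3 - 12*l^2 + 44*l - 48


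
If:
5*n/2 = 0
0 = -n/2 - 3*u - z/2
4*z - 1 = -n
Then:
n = 0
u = -1/24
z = 1/4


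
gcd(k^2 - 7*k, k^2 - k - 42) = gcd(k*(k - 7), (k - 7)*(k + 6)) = k - 7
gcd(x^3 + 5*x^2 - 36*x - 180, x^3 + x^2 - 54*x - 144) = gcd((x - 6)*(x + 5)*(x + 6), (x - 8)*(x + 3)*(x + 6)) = x + 6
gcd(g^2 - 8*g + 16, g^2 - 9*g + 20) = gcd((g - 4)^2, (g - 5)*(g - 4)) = g - 4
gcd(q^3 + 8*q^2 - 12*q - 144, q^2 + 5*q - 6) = q + 6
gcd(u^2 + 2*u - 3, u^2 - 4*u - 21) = u + 3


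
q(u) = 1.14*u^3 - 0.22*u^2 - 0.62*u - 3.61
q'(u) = 3.42*u^2 - 0.44*u - 0.62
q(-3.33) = -46.08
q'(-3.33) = 38.77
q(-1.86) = -10.55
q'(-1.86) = 12.03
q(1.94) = 2.68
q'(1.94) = 11.40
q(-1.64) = -8.21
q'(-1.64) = 9.30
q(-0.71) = -3.69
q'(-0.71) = 1.42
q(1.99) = 3.27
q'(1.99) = 12.05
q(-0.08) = -3.56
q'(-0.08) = -0.56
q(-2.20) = -15.45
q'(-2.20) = 16.90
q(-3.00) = -34.51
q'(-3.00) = 31.48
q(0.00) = -3.61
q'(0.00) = -0.62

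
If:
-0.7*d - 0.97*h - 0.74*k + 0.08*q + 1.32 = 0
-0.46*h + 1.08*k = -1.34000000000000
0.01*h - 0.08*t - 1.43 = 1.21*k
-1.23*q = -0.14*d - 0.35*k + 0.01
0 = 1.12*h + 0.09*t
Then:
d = 3.47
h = -0.15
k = -1.30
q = 0.02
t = 1.81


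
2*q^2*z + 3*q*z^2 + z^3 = z*(q + z)*(2*q + z)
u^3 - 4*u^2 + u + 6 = (u - 3)*(u - 2)*(u + 1)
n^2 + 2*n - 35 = (n - 5)*(n + 7)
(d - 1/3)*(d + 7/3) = d^2 + 2*d - 7/9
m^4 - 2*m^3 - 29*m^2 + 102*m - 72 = (m - 4)*(m - 3)*(m - 1)*(m + 6)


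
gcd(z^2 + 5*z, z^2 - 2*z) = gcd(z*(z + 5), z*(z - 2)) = z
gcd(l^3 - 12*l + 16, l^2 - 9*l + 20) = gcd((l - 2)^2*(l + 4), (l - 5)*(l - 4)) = 1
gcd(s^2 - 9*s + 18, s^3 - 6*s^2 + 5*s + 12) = s - 3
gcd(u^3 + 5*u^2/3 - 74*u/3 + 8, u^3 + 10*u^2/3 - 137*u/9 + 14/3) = u^2 + 17*u/3 - 2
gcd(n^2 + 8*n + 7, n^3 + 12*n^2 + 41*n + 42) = n + 7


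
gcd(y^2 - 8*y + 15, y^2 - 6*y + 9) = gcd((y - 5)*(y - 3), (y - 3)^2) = y - 3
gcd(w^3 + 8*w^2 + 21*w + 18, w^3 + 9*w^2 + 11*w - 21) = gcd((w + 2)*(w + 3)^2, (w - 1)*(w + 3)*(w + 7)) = w + 3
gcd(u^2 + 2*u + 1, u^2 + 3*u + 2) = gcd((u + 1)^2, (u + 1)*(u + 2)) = u + 1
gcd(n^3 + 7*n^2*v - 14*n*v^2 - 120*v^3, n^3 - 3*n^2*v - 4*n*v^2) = -n + 4*v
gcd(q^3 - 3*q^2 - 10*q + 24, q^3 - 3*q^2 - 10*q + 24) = q^3 - 3*q^2 - 10*q + 24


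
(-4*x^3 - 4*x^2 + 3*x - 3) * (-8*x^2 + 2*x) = 32*x^5 + 24*x^4 - 32*x^3 + 30*x^2 - 6*x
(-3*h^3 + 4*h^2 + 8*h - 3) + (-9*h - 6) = -3*h^3 + 4*h^2 - h - 9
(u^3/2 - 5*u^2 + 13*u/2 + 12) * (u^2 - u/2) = u^5/2 - 21*u^4/4 + 9*u^3 + 35*u^2/4 - 6*u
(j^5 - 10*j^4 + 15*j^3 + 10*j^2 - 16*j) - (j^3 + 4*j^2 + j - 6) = j^5 - 10*j^4 + 14*j^3 + 6*j^2 - 17*j + 6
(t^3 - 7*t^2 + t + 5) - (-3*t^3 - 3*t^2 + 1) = 4*t^3 - 4*t^2 + t + 4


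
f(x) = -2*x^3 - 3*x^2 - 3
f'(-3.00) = -36.00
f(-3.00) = 24.00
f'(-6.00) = -180.00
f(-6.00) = 321.00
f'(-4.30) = -85.14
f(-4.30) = 100.54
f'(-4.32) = -86.05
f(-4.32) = 102.26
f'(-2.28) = -17.51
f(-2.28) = 5.11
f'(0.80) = -8.64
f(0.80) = -5.94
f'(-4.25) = -82.88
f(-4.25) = 96.34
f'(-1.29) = -2.24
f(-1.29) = -3.70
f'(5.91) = -245.03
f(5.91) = -520.63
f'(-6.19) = -192.76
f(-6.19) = 356.41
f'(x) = -6*x^2 - 6*x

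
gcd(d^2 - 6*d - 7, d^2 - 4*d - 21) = d - 7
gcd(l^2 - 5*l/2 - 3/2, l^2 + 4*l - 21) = l - 3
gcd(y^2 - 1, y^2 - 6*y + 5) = y - 1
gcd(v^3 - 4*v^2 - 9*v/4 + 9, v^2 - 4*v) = v - 4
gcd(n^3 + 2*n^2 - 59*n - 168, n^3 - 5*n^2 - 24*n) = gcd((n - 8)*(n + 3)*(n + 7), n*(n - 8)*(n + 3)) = n^2 - 5*n - 24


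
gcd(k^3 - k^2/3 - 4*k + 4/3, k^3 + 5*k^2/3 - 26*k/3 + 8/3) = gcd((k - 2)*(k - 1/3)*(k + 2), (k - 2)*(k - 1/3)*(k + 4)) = k^2 - 7*k/3 + 2/3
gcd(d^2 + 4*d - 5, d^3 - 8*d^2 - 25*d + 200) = d + 5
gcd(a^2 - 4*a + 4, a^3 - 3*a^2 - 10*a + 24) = a - 2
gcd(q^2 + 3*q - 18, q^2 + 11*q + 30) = q + 6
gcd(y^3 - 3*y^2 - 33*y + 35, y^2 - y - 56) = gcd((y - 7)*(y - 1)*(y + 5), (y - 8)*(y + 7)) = 1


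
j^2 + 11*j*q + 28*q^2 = (j + 4*q)*(j + 7*q)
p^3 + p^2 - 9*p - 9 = (p - 3)*(p + 1)*(p + 3)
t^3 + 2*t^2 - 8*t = t*(t - 2)*(t + 4)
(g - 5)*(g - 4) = g^2 - 9*g + 20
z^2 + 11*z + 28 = (z + 4)*(z + 7)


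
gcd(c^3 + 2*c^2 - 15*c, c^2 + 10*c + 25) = c + 5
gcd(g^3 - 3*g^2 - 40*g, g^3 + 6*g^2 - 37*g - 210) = g + 5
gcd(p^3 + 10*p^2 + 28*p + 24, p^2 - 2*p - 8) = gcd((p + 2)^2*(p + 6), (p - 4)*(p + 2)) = p + 2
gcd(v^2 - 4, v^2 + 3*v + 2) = v + 2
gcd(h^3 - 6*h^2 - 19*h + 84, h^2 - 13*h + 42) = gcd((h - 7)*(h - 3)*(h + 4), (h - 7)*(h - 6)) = h - 7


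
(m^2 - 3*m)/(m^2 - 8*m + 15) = m/(m - 5)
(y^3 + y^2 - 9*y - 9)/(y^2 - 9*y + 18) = (y^2 + 4*y + 3)/(y - 6)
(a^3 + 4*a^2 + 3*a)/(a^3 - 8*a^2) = (a^2 + 4*a + 3)/(a*(a - 8))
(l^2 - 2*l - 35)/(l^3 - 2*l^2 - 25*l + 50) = (l - 7)/(l^2 - 7*l + 10)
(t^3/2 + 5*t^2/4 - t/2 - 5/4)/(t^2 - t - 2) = (2*t^2 + 3*t - 5)/(4*(t - 2))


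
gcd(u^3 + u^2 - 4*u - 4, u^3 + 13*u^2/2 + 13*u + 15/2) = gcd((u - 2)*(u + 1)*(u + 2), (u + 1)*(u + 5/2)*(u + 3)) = u + 1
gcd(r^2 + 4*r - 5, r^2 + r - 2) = r - 1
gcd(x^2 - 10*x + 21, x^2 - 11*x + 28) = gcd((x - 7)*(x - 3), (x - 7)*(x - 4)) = x - 7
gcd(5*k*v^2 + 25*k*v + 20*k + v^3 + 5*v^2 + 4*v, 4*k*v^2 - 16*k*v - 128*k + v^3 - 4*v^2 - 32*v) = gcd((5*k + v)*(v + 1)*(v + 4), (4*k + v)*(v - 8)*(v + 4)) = v + 4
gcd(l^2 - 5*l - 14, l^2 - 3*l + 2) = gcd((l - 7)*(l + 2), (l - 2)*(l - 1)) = 1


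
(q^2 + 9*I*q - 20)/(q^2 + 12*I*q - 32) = (q + 5*I)/(q + 8*I)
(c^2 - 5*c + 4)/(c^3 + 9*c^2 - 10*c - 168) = (c - 1)/(c^2 + 13*c + 42)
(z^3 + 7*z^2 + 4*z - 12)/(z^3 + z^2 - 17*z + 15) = (z^2 + 8*z + 12)/(z^2 + 2*z - 15)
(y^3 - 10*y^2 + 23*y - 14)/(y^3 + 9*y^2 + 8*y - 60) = (y^2 - 8*y + 7)/(y^2 + 11*y + 30)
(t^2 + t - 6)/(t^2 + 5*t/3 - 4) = 3*(t - 2)/(3*t - 4)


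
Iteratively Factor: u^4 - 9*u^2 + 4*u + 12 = (u - 2)*(u^3 + 2*u^2 - 5*u - 6) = (u - 2)*(u + 1)*(u^2 + u - 6) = (u - 2)*(u + 1)*(u + 3)*(u - 2)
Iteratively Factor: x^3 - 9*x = (x)*(x^2 - 9) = x*(x + 3)*(x - 3)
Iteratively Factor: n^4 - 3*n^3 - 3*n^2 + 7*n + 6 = (n - 3)*(n^3 - 3*n - 2) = (n - 3)*(n + 1)*(n^2 - n - 2) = (n - 3)*(n - 2)*(n + 1)*(n + 1)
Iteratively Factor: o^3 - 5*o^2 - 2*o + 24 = (o - 3)*(o^2 - 2*o - 8) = (o - 4)*(o - 3)*(o + 2)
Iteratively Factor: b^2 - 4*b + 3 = (b - 3)*(b - 1)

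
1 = 1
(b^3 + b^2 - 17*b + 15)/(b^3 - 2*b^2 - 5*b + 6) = (b + 5)/(b + 2)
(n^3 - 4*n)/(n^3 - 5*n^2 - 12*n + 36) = n*(n + 2)/(n^2 - 3*n - 18)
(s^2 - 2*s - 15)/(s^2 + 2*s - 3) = (s - 5)/(s - 1)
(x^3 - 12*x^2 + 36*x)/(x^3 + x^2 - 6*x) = (x^2 - 12*x + 36)/(x^2 + x - 6)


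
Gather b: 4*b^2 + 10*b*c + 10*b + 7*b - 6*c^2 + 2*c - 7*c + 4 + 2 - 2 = 4*b^2 + b*(10*c + 17) - 6*c^2 - 5*c + 4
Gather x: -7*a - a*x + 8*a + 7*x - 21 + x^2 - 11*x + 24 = a + x^2 + x*(-a - 4) + 3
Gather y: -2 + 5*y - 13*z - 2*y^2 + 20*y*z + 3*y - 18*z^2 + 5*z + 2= -2*y^2 + y*(20*z + 8) - 18*z^2 - 8*z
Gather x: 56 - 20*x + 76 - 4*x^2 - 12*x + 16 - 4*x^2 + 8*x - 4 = -8*x^2 - 24*x + 144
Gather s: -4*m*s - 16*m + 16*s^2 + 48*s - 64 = -16*m + 16*s^2 + s*(48 - 4*m) - 64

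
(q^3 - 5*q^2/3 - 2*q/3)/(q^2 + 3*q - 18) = q*(3*q^2 - 5*q - 2)/(3*(q^2 + 3*q - 18))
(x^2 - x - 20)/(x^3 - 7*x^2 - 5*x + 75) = (x + 4)/(x^2 - 2*x - 15)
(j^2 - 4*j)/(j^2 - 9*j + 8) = j*(j - 4)/(j^2 - 9*j + 8)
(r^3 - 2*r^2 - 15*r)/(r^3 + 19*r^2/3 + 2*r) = 3*(r^2 - 2*r - 15)/(3*r^2 + 19*r + 6)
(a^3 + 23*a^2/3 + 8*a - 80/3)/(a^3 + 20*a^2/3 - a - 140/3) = (3*a - 4)/(3*a - 7)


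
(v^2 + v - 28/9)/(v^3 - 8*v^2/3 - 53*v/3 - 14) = (v - 4/3)/(v^2 - 5*v - 6)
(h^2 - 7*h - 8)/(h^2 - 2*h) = (h^2 - 7*h - 8)/(h*(h - 2))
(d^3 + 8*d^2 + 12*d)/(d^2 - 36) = d*(d + 2)/(d - 6)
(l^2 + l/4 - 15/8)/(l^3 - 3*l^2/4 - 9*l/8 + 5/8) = (2*l + 3)/(2*l^2 + l - 1)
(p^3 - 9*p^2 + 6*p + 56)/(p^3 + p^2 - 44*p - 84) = (p - 4)/(p + 6)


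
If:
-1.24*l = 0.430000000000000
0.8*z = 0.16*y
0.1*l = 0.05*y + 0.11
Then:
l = -0.35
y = -2.89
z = -0.58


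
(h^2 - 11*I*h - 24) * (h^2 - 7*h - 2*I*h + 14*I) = h^4 - 7*h^3 - 13*I*h^3 - 46*h^2 + 91*I*h^2 + 322*h + 48*I*h - 336*I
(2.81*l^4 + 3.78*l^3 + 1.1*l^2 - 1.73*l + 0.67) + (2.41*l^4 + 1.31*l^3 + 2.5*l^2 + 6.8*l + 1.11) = 5.22*l^4 + 5.09*l^3 + 3.6*l^2 + 5.07*l + 1.78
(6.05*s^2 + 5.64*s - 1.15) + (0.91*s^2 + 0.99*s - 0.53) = 6.96*s^2 + 6.63*s - 1.68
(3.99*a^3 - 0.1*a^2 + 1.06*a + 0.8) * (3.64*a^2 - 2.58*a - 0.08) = 14.5236*a^5 - 10.6582*a^4 + 3.7972*a^3 + 0.1852*a^2 - 2.1488*a - 0.064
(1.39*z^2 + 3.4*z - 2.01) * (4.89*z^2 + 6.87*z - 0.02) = 6.7971*z^4 + 26.1753*z^3 + 13.5013*z^2 - 13.8767*z + 0.0402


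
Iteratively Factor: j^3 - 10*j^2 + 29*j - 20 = (j - 4)*(j^2 - 6*j + 5) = (j - 4)*(j - 1)*(j - 5)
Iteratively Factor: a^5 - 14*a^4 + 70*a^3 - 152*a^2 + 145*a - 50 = (a - 1)*(a^4 - 13*a^3 + 57*a^2 - 95*a + 50) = (a - 1)^2*(a^3 - 12*a^2 + 45*a - 50) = (a - 5)*(a - 1)^2*(a^2 - 7*a + 10) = (a - 5)*(a - 2)*(a - 1)^2*(a - 5)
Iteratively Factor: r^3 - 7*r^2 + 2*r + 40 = (r - 4)*(r^2 - 3*r - 10) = (r - 4)*(r + 2)*(r - 5)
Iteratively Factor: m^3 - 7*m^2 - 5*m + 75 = (m - 5)*(m^2 - 2*m - 15) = (m - 5)*(m + 3)*(m - 5)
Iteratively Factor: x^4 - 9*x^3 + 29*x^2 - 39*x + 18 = (x - 1)*(x^3 - 8*x^2 + 21*x - 18) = (x - 3)*(x - 1)*(x^2 - 5*x + 6) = (x - 3)*(x - 2)*(x - 1)*(x - 3)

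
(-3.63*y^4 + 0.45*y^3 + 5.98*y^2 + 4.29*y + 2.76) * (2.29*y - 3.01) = -8.3127*y^5 + 11.9568*y^4 + 12.3397*y^3 - 8.1757*y^2 - 6.5925*y - 8.3076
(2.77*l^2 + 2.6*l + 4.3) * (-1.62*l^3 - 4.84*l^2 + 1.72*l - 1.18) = -4.4874*l^5 - 17.6188*l^4 - 14.7856*l^3 - 19.6086*l^2 + 4.328*l - 5.074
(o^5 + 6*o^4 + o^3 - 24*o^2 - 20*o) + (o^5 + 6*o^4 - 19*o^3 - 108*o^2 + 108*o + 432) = 2*o^5 + 12*o^4 - 18*o^3 - 132*o^2 + 88*o + 432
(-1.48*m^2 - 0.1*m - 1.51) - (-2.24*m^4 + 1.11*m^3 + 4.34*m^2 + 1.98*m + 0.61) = 2.24*m^4 - 1.11*m^3 - 5.82*m^2 - 2.08*m - 2.12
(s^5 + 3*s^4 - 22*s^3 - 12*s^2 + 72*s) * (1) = s^5 + 3*s^4 - 22*s^3 - 12*s^2 + 72*s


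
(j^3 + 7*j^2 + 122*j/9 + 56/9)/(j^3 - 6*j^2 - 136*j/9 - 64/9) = (3*j^2 + 19*j + 28)/(3*j^2 - 20*j - 32)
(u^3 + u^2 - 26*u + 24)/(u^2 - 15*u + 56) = (u^3 + u^2 - 26*u + 24)/(u^2 - 15*u + 56)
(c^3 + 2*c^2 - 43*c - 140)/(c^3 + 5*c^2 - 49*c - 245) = (c + 4)/(c + 7)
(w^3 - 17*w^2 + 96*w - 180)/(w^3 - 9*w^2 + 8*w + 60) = (w - 6)/(w + 2)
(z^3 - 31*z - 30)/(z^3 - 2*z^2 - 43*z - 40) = (z - 6)/(z - 8)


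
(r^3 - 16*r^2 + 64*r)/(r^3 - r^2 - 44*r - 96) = r*(r - 8)/(r^2 + 7*r + 12)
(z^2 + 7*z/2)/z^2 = (z + 7/2)/z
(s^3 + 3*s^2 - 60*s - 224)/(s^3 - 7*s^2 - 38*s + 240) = (s^2 + 11*s + 28)/(s^2 + s - 30)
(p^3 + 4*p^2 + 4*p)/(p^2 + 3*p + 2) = p*(p + 2)/(p + 1)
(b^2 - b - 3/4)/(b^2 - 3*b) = (b^2 - b - 3/4)/(b*(b - 3))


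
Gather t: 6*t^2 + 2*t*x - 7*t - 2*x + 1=6*t^2 + t*(2*x - 7) - 2*x + 1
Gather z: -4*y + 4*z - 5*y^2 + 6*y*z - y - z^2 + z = -5*y^2 - 5*y - z^2 + z*(6*y + 5)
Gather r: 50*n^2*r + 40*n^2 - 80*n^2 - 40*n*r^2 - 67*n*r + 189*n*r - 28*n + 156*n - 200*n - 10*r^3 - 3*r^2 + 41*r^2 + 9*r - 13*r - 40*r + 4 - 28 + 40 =-40*n^2 - 72*n - 10*r^3 + r^2*(38 - 40*n) + r*(50*n^2 + 122*n - 44) + 16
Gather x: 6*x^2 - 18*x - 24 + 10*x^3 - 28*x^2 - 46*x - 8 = 10*x^3 - 22*x^2 - 64*x - 32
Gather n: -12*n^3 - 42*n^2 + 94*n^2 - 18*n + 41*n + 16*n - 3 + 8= -12*n^3 + 52*n^2 + 39*n + 5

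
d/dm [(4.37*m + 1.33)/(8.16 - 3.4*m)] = (136.61608*m - 327.878592)/(3.4*m - 8.16)^3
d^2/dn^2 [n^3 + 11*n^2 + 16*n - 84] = 6*n + 22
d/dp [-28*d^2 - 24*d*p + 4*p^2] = -24*d + 8*p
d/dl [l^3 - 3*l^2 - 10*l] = 3*l^2 - 6*l - 10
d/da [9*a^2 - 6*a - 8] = 18*a - 6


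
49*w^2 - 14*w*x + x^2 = (-7*w + x)^2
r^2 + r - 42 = (r - 6)*(r + 7)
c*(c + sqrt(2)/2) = c^2 + sqrt(2)*c/2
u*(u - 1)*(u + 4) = u^3 + 3*u^2 - 4*u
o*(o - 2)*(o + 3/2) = o^3 - o^2/2 - 3*o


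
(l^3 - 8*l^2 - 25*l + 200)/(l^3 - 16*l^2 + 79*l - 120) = (l + 5)/(l - 3)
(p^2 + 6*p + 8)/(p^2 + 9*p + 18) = (p^2 + 6*p + 8)/(p^2 + 9*p + 18)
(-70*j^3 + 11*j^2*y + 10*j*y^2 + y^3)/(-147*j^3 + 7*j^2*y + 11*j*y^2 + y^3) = (-10*j^2 + 3*j*y + y^2)/(-21*j^2 + 4*j*y + y^2)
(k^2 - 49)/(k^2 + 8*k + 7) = (k - 7)/(k + 1)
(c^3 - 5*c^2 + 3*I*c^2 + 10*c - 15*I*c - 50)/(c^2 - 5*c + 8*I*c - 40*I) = (c^2 + 3*I*c + 10)/(c + 8*I)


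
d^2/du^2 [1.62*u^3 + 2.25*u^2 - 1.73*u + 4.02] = 9.72*u + 4.5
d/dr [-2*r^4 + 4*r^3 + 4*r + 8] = -8*r^3 + 12*r^2 + 4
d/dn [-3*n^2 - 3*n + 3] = -6*n - 3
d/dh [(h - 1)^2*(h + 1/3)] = (h - 1)*(9*h - 1)/3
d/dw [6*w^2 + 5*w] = 12*w + 5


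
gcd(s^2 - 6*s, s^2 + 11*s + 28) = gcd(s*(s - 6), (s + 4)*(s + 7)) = 1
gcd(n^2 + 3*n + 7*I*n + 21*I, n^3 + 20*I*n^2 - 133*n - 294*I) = n + 7*I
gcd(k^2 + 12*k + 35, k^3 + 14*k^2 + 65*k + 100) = k + 5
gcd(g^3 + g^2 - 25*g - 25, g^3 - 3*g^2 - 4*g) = g + 1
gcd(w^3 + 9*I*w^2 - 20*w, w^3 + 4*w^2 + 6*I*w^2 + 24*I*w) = w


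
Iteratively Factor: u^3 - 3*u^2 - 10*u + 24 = (u - 4)*(u^2 + u - 6) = (u - 4)*(u - 2)*(u + 3)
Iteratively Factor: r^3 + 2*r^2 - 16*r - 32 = (r + 4)*(r^2 - 2*r - 8) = (r - 4)*(r + 4)*(r + 2)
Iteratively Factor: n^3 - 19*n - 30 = (n - 5)*(n^2 + 5*n + 6) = (n - 5)*(n + 2)*(n + 3)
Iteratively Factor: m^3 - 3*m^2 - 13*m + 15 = (m - 1)*(m^2 - 2*m - 15) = (m - 5)*(m - 1)*(m + 3)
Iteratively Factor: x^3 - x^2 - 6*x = (x + 2)*(x^2 - 3*x) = (x - 3)*(x + 2)*(x)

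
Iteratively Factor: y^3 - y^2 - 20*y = (y - 5)*(y^2 + 4*y) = (y - 5)*(y + 4)*(y)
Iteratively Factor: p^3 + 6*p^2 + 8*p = (p)*(p^2 + 6*p + 8) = p*(p + 2)*(p + 4)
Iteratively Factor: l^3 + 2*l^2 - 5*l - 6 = (l + 1)*(l^2 + l - 6) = (l + 1)*(l + 3)*(l - 2)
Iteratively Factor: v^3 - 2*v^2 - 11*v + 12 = (v + 3)*(v^2 - 5*v + 4) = (v - 1)*(v + 3)*(v - 4)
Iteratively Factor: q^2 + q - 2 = (q + 2)*(q - 1)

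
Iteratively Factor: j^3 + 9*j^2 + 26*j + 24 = (j + 2)*(j^2 + 7*j + 12) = (j + 2)*(j + 3)*(j + 4)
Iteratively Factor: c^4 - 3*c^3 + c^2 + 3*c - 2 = (c + 1)*(c^3 - 4*c^2 + 5*c - 2) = (c - 1)*(c + 1)*(c^2 - 3*c + 2) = (c - 2)*(c - 1)*(c + 1)*(c - 1)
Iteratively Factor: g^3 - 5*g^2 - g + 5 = (g - 1)*(g^2 - 4*g - 5) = (g - 1)*(g + 1)*(g - 5)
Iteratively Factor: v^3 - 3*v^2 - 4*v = (v)*(v^2 - 3*v - 4) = v*(v - 4)*(v + 1)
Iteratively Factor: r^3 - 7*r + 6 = (r + 3)*(r^2 - 3*r + 2) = (r - 2)*(r + 3)*(r - 1)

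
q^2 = q^2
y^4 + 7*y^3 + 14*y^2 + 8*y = y*(y + 1)*(y + 2)*(y + 4)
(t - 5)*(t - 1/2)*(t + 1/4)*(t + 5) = t^4 - t^3/4 - 201*t^2/8 + 25*t/4 + 25/8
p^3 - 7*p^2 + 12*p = p*(p - 4)*(p - 3)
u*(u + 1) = u^2 + u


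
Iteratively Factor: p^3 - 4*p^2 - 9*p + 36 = (p + 3)*(p^2 - 7*p + 12) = (p - 3)*(p + 3)*(p - 4)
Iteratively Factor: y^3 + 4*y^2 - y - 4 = (y + 1)*(y^2 + 3*y - 4) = (y + 1)*(y + 4)*(y - 1)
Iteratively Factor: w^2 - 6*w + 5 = (w - 1)*(w - 5)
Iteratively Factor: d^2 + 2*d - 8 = (d + 4)*(d - 2)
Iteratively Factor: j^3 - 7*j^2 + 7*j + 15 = (j + 1)*(j^2 - 8*j + 15) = (j - 5)*(j + 1)*(j - 3)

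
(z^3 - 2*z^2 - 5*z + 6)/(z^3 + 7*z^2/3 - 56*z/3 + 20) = 3*(z^3 - 2*z^2 - 5*z + 6)/(3*z^3 + 7*z^2 - 56*z + 60)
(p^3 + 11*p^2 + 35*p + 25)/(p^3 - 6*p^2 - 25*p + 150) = (p^2 + 6*p + 5)/(p^2 - 11*p + 30)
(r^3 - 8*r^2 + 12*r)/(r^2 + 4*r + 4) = r*(r^2 - 8*r + 12)/(r^2 + 4*r + 4)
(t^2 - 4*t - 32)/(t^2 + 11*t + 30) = (t^2 - 4*t - 32)/(t^2 + 11*t + 30)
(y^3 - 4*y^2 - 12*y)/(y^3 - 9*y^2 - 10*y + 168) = y*(y + 2)/(y^2 - 3*y - 28)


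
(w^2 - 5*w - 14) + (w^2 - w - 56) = 2*w^2 - 6*w - 70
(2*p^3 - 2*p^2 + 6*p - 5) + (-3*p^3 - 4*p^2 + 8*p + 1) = -p^3 - 6*p^2 + 14*p - 4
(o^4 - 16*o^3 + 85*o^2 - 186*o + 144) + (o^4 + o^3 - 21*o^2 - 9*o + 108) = 2*o^4 - 15*o^3 + 64*o^2 - 195*o + 252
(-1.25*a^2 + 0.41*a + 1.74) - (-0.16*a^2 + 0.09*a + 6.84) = -1.09*a^2 + 0.32*a - 5.1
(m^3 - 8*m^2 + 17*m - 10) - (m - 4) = m^3 - 8*m^2 + 16*m - 6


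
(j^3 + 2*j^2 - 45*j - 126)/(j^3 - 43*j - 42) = (j + 3)/(j + 1)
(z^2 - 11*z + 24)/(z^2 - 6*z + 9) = (z - 8)/(z - 3)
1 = 1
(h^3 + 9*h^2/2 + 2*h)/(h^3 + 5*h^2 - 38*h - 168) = h*(2*h + 1)/(2*(h^2 + h - 42))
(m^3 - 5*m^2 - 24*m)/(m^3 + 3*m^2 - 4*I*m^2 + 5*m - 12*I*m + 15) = m*(m - 8)/(m^2 - 4*I*m + 5)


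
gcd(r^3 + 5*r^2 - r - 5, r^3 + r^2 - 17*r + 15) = r^2 + 4*r - 5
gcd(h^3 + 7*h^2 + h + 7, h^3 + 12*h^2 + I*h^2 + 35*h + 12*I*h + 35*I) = h^2 + h*(7 + I) + 7*I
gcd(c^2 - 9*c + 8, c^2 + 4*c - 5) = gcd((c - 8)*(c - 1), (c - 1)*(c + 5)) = c - 1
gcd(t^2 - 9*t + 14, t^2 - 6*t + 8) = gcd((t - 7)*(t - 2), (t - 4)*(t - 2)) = t - 2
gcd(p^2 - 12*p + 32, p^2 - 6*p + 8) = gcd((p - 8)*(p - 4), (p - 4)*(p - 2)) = p - 4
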